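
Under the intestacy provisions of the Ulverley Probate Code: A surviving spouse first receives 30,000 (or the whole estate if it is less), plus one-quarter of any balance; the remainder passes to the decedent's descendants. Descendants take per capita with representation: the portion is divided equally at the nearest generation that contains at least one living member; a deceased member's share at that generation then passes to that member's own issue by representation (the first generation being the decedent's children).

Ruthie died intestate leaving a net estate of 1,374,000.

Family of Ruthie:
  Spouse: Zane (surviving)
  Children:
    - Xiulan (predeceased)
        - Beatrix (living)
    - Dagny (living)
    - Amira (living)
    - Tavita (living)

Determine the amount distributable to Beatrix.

Beatrix receives 252,000.

Zane first takes 30,000, leaving a balance of 1,344,000. Zane then takes one-quarter of the balance (336,000), for a total of 366,000. The remaining 1,008,000 passes to the descendants.
The descendants' portion (1,008,000) is divided into 4 shares of 252,000: Dagny, Amira, and Tavita each take 252,000; Xiulan's 252,000 share passes to Xiulan's issue.
Xiulan's share (252,000) passes entirely to Beatrix.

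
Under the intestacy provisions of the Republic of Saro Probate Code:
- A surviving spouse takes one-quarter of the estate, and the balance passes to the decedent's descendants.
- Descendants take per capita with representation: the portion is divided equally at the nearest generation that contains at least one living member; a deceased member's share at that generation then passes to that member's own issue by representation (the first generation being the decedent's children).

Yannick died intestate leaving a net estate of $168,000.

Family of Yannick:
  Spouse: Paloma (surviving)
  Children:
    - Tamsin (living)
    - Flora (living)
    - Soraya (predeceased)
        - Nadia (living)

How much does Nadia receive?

Nadia receives $42,000.

Paloma takes one-quarter of $168,000 = $42,000. The remaining $126,000 passes to the descendants.
The descendants' portion ($126,000) is divided into 3 shares of $42,000: Tamsin and Flora each take $42,000; Soraya's $42,000 share passes to Soraya's issue.
Soraya's share ($42,000) passes entirely to Nadia.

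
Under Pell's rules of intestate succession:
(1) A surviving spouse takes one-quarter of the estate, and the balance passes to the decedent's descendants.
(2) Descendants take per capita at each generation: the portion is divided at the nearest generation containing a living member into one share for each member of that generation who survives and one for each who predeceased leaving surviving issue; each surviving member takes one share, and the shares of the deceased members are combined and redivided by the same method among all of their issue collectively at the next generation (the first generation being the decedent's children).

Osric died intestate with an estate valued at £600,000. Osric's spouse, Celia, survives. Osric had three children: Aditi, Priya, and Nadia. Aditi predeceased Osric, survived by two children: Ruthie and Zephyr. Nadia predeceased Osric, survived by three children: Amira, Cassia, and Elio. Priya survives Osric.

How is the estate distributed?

Celia takes one-quarter of £600,000 = £150,000. The remaining £450,000 passes to the descendants.
The descendants' portion (£450,000) is divided at the children's generation into 3 shares of £150,000. Priya takes £150,000. The 2 shares of the deceased (Aditi and Nadia) are combined into a pool of £300,000.
That pool (£300,000) is divided at the grandchildren's generation equally among Ruthie, Zephyr, Amira, Cassia, and Elio: £60,000 each.

Celia: £150,000; Ruthie: £60,000; Zephyr: £60,000; Priya: £150,000; Amira: £60,000; Cassia: £60,000; Elio: £60,000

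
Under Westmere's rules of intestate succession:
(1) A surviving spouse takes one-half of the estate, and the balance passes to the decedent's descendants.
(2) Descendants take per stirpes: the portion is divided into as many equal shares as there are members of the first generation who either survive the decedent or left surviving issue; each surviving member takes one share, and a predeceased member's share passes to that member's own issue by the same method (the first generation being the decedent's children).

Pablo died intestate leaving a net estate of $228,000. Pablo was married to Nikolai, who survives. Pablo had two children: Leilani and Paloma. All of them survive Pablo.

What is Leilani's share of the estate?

Leilani receives $57,000.

Nikolai takes one-half of $228,000 = $114,000. The remaining $114,000 passes to the descendants.
The descendants' portion ($114,000) is divided into 2 shares of $57,000: Leilani and Paloma each take $57,000.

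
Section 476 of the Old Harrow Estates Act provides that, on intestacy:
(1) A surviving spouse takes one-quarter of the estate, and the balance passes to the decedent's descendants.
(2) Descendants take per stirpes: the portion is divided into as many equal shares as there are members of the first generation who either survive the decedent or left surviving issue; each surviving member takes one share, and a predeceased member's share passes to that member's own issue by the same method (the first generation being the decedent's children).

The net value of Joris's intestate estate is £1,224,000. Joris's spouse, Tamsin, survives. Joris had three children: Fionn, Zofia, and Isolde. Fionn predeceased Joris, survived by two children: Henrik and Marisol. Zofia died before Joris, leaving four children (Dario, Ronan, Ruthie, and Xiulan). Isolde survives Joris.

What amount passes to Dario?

Dario receives £76,500.

Tamsin takes one-quarter of £1,224,000 = £306,000. The remaining £918,000 passes to the descendants.
The descendants' portion (£918,000) is divided into 3 shares of £306,000: Isolde takes £306,000; Fionn's £306,000 share passes to Fionn's issue; Zofia's £306,000 share passes to Zofia's issue.
Fionn's share (£306,000) is divided into 2 shares of £153,000: Henrik and Marisol each take £153,000.
Zofia's share (£306,000) is divided into 4 shares of £76,500: Dario, Ronan, Ruthie, and Xiulan each take £76,500.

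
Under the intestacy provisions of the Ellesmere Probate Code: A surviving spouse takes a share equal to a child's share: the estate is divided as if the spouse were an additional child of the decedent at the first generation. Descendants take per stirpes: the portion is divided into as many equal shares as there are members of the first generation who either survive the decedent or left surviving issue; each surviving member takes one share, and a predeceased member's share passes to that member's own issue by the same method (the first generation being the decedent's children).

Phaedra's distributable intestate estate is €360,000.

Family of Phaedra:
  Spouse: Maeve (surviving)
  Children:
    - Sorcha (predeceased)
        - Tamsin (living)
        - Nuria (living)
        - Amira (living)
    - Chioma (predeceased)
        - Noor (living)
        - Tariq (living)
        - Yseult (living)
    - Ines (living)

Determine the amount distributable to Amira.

Amira receives €30,000.

The spouse counts as an additional share at the children's level, so there are 4 primary shares of €90,000. Maeve takes one such share (€90,000).
The children's combined portion (€270,000) is divided into 3 shares of €90,000: Ines takes €90,000; Sorcha's €90,000 share passes to Sorcha's issue; Chioma's €90,000 share passes to Chioma's issue.
Sorcha's share (€90,000) is divided into 3 shares of €30,000: Tamsin, Nuria, and Amira each take €30,000.
Chioma's share (€90,000) is divided into 3 shares of €30,000: Noor, Tariq, and Yseult each take €30,000.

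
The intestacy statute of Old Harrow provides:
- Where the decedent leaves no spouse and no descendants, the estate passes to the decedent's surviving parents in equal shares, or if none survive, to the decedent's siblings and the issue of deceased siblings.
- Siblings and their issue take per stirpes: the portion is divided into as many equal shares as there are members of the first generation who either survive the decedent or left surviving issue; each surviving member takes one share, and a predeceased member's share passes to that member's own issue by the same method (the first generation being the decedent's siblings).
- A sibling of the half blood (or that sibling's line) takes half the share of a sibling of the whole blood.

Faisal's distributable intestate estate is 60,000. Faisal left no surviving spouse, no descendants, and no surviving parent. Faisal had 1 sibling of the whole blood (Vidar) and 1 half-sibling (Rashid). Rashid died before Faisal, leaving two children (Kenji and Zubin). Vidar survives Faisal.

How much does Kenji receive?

Kenji receives 10,000.

The entire 60,000 passes to the siblings and their issue.
Counting each half-blood sibling's line as half a unit, there are 3/2 units in 60,000, so one unit is 40,000. Whole-blood lines (Vidar) take 40,000 each; half-blood lines (Rashid) take 20,000 each.
Rashid's share (20,000) is divided into 2 shares of 10,000: Kenji and Zubin each take 10,000.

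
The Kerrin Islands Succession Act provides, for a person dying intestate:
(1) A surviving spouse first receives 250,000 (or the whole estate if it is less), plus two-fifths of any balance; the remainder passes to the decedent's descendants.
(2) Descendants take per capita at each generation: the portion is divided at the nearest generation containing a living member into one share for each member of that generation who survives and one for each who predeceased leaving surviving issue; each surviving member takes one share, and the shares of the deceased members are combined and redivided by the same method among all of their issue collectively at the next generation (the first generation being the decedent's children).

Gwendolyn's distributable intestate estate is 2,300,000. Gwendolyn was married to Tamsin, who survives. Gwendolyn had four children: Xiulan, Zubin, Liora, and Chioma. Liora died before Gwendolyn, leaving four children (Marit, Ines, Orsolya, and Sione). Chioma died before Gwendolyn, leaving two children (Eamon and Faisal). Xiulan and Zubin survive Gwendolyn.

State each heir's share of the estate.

Tamsin: 1,070,000; Xiulan: 307,500; Zubin: 307,500; Marit: 102,500; Ines: 102,500; Orsolya: 102,500; Sione: 102,500; Eamon: 102,500; Faisal: 102,500

Tamsin first takes 250,000, leaving a balance of 2,050,000. Tamsin then takes two-fifths of the balance (820,000), for a total of 1,070,000. The remaining 1,230,000 passes to the descendants.
The descendants' portion (1,230,000) is divided at the children's generation into 4 shares of 307,500. Xiulan and Zubin each take 307,500. The 2 shares of the deceased (Liora and Chioma) are combined into a pool of 615,000.
That pool (615,000) is divided at the grandchildren's generation equally among Marit, Ines, Orsolya, Sione, Eamon, and Faisal: 102,500 each.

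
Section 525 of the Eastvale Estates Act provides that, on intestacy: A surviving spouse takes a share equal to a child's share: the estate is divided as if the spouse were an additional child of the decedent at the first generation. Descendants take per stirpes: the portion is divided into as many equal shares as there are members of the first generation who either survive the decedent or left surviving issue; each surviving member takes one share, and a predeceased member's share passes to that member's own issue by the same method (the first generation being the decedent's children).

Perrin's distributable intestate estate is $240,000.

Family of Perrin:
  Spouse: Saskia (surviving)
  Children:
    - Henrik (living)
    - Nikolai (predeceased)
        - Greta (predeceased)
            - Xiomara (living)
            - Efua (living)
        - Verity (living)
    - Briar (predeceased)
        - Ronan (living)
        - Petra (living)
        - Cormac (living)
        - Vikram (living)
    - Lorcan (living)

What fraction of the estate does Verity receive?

Verity receives 1/10 of the estate.

The spouse counts as an additional share at the children's level, so there are 5 primary shares of $48,000. Saskia takes one such share ($48,000).
The children's combined portion ($192,000) is divided into 4 shares of $48,000: Henrik and Lorcan each take $48,000; Nikolai's $48,000 share passes to Nikolai's issue; Briar's $48,000 share passes to Briar's issue.
Nikolai's share ($48,000) is divided into 2 shares of $24,000: Verity takes $24,000; Greta's $24,000 share passes to Greta's issue.
Greta's share ($24,000) is divided into 2 shares of $12,000: Xiomara and Efua each take $12,000.
Briar's share ($48,000) is divided into 4 shares of $12,000: Ronan, Petra, Cormac, and Vikram each take $12,000.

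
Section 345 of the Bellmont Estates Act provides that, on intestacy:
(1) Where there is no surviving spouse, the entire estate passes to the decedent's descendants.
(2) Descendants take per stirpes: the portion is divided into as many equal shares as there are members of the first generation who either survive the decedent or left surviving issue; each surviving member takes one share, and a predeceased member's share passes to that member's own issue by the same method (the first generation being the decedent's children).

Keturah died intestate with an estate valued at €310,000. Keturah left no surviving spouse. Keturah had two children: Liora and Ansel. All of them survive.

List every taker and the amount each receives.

Liora: €155,000; Ansel: €155,000

The entire €310,000 passes to the descendants.
That amount (€310,000) is divided into 2 shares of €155,000: Liora and Ansel each take €155,000.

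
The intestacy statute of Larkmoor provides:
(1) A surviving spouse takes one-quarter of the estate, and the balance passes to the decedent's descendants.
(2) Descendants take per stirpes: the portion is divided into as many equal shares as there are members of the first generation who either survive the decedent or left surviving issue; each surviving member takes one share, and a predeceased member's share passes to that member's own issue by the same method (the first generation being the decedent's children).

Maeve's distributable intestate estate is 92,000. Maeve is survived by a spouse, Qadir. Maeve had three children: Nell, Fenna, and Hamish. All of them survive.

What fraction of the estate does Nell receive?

Nell receives 1/4 of the estate.

Qadir takes one-quarter of 92,000 = 23,000. The remaining 69,000 passes to the descendants.
The descendants' portion (69,000) is divided into 3 shares of 23,000: Nell, Fenna, and Hamish each take 23,000.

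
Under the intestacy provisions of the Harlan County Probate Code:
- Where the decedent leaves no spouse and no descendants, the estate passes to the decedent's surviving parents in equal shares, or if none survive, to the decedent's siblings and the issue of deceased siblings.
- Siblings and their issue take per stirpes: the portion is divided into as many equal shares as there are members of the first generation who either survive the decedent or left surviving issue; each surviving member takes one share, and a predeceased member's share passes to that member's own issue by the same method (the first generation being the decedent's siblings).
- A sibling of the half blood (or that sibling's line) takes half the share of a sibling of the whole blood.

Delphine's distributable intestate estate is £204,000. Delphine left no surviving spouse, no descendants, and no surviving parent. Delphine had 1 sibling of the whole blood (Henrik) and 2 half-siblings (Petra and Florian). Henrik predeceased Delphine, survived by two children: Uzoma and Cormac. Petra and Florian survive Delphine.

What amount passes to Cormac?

The entire £204,000 passes to the siblings and their issue.
Counting each half-blood sibling's line as half a unit, there are 2 units in £204,000, so one unit is £102,000. Whole-blood lines (Henrik) take £102,000 each; half-blood lines (Petra and Florian) take £51,000 each.
Henrik's share (£102,000) is divided into 2 shares of £51,000: Uzoma and Cormac each take £51,000.

Cormac receives £51,000.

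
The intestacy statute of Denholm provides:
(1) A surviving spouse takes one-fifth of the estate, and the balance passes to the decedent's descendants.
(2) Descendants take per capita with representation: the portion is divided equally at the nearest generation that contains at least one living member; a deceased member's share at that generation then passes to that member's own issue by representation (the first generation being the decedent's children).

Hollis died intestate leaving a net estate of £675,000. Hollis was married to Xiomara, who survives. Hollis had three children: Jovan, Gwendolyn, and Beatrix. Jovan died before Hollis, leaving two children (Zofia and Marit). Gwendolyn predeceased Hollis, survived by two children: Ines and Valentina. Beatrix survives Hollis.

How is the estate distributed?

Xiomara takes one-fifth of £675,000 = £135,000. The remaining £540,000 passes to the descendants.
The descendants' portion (£540,000) is divided into 3 shares of £180,000: Beatrix takes £180,000; Jovan's £180,000 share passes to Jovan's issue; Gwendolyn's £180,000 share passes to Gwendolyn's issue.
Jovan's share (£180,000) is divided into 2 shares of £90,000: Zofia and Marit each take £90,000.
Gwendolyn's share (£180,000) is divided into 2 shares of £90,000: Ines and Valentina each take £90,000.

Xiomara: £135,000; Zofia: £90,000; Marit: £90,000; Ines: £90,000; Valentina: £90,000; Beatrix: £180,000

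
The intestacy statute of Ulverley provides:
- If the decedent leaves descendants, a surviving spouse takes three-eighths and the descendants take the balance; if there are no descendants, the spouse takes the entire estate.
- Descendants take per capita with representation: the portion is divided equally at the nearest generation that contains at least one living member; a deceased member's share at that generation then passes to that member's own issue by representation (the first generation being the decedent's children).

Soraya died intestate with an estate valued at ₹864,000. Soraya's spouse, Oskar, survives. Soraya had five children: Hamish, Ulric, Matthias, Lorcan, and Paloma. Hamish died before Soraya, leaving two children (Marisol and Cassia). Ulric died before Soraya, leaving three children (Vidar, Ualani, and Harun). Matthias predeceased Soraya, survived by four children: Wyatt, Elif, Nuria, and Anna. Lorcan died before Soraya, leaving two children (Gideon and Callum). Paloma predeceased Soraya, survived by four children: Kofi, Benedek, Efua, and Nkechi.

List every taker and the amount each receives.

Oskar: ₹324,000; Marisol: ₹36,000; Cassia: ₹36,000; Vidar: ₹36,000; Ualani: ₹36,000; Harun: ₹36,000; Wyatt: ₹36,000; Elif: ₹36,000; Nuria: ₹36,000; Anna: ₹36,000; Gideon: ₹36,000; Callum: ₹36,000; Kofi: ₹36,000; Benedek: ₹36,000; Efua: ₹36,000; Nkechi: ₹36,000

Oskar takes three-eighths of ₹864,000 = ₹324,000. The remaining ₹540,000 passes to the descendants.
No child survives, so the initial division is made at the grandchildren's generation.
The descendants' portion (₹540,000) is divided into 15 shares of ₹36,000: Marisol, Cassia, Vidar, Ualani, Harun, Wyatt, Elif, Nuria, Anna, Gideon, Callum, Kofi, Benedek, Efua, and Nkechi each take ₹36,000.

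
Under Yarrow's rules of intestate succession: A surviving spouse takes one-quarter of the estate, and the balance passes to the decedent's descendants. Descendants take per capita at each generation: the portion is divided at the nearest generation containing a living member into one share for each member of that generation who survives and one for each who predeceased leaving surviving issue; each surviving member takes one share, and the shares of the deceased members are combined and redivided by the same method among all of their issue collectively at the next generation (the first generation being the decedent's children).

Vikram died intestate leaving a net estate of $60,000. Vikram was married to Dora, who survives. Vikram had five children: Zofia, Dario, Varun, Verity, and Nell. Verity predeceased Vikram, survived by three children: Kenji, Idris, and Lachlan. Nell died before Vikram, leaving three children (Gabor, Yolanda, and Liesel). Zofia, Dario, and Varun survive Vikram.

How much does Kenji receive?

Dora takes one-quarter of $60,000 = $15,000. The remaining $45,000 passes to the descendants.
The descendants' portion ($45,000) is divided at the children's generation into 5 shares of $9,000. Zofia, Dario, and Varun each take $9,000. The 2 shares of the deceased (Verity and Nell) are combined into a pool of $18,000.
That pool ($18,000) is divided at the grandchildren's generation equally among Kenji, Idris, Lachlan, Gabor, Yolanda, and Liesel: $3,000 each.

Kenji receives $3,000.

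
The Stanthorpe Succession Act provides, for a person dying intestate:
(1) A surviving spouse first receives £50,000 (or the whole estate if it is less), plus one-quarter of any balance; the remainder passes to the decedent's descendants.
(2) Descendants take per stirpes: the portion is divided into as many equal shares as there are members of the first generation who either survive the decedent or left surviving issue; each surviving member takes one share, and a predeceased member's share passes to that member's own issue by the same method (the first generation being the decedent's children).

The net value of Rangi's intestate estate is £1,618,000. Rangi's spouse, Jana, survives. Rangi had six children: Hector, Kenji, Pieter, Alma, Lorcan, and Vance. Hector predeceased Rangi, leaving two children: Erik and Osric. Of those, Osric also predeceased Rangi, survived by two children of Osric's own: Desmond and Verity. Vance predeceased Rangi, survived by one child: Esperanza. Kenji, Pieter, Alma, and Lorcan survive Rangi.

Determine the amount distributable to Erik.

Erik receives £98,000.

Jana first takes £50,000, leaving a balance of £1,568,000. Jana then takes one-quarter of the balance (£392,000), for a total of £442,000. The remaining £1,176,000 passes to the descendants.
The descendants' portion (£1,176,000) is divided into 6 shares of £196,000: Kenji, Pieter, Alma, and Lorcan each take £196,000; Hector's £196,000 share passes to Hector's issue; Vance's £196,000 share passes to Vance's issue.
Hector's share (£196,000) is divided into 2 shares of £98,000: Erik takes £98,000; Osric's £98,000 share passes to Osric's issue.
Osric's share (£98,000) is divided into 2 shares of £49,000: Desmond and Verity each take £49,000.
Vance's share (£196,000) passes entirely to Esperanza.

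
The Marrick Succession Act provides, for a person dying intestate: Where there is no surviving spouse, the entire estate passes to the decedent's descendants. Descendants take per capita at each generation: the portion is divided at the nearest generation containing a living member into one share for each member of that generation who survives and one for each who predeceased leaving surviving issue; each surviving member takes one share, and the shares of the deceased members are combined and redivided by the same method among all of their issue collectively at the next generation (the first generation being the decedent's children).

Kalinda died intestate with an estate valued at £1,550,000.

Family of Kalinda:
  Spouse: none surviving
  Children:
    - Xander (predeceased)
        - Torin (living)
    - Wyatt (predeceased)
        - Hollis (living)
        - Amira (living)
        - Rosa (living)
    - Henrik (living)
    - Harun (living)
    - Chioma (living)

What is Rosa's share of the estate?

Rosa receives £155,000.

The entire £1,550,000 passes to the descendants.
That amount (£1,550,000) is divided at the children's generation into 5 shares of £310,000. Henrik, Harun, and Chioma each take £310,000. The 2 shares of the deceased (Xander and Wyatt) are combined into a pool of £620,000.
That pool (£620,000) is divided at the grandchildren's generation equally among Torin, Hollis, Amira, and Rosa: £155,000 each.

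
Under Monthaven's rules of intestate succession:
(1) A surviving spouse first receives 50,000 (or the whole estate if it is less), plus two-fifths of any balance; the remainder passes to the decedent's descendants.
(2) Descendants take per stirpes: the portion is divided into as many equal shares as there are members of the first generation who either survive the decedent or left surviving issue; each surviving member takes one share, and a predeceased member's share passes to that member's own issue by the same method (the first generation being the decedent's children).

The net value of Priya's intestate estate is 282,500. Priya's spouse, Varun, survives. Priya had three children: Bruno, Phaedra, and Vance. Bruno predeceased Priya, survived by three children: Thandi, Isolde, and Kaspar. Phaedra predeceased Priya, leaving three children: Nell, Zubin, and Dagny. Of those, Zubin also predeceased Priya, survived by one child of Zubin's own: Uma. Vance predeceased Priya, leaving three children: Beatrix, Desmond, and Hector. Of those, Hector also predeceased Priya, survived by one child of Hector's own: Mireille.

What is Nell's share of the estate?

Nell receives 15,500.

Varun first takes 50,000, leaving a balance of 232,500. Varun then takes two-fifths of the balance (93,000), for a total of 143,000. The remaining 139,500 passes to the descendants.
The descendants' portion (139,500) is divided into 3 shares of 46,500: Bruno's 46,500 share passes to Bruno's issue; Phaedra's 46,500 share passes to Phaedra's issue; Vance's 46,500 share passes to Vance's issue.
Bruno's share (46,500) is divided into 3 shares of 15,500: Thandi, Isolde, and Kaspar each take 15,500.
Phaedra's share (46,500) is divided into 3 shares of 15,500: Nell and Dagny each take 15,500; Zubin's 15,500 share passes to Zubin's issue.
Zubin's share (15,500) passes entirely to Uma.
Vance's share (46,500) is divided into 3 shares of 15,500: Beatrix and Desmond each take 15,500; Hector's 15,500 share passes to Hector's issue.
Hector's share (15,500) passes entirely to Mireille.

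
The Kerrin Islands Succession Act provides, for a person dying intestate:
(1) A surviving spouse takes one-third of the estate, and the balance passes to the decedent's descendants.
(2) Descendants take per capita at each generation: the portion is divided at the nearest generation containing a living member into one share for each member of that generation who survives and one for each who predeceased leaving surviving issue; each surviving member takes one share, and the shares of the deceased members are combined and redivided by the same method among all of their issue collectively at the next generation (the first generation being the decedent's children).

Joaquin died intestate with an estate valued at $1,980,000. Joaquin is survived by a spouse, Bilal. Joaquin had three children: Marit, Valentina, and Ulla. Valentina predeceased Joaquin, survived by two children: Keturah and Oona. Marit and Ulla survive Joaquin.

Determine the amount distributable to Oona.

Oona receives $220,000.

Bilal takes one-third of $1,980,000 = $660,000. The remaining $1,320,000 passes to the descendants.
The descendants' portion ($1,320,000) is divided at the children's generation into 3 shares of $440,000. Marit and Ulla each take $440,000. The remaining share for the deceased Valentina ($440,000) is carried to the next generation.
That pool ($440,000) is divided at the grandchildren's generation equally among Keturah and Oona: $220,000 each.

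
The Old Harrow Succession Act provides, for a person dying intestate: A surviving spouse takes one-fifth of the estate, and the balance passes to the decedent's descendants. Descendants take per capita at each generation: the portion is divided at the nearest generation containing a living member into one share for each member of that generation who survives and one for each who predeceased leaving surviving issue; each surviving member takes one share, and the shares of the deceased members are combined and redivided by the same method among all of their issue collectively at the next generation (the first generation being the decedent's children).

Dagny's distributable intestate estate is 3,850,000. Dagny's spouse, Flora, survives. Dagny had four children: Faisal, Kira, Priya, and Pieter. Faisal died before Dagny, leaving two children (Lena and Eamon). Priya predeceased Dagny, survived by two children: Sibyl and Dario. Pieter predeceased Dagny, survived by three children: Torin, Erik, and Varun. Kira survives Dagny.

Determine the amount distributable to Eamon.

Eamon receives 330,000.

Flora takes one-fifth of 3,850,000 = 770,000. The remaining 3,080,000 passes to the descendants.
The descendants' portion (3,080,000) is divided at the children's generation into 4 shares of 770,000. Kira takes 770,000. The 3 shares of the deceased (Faisal, Priya, and Pieter) are combined into a pool of 2,310,000.
That pool (2,310,000) is divided at the grandchildren's generation equally among Lena, Eamon, Sibyl, Dario, Torin, Erik, and Varun: 330,000 each.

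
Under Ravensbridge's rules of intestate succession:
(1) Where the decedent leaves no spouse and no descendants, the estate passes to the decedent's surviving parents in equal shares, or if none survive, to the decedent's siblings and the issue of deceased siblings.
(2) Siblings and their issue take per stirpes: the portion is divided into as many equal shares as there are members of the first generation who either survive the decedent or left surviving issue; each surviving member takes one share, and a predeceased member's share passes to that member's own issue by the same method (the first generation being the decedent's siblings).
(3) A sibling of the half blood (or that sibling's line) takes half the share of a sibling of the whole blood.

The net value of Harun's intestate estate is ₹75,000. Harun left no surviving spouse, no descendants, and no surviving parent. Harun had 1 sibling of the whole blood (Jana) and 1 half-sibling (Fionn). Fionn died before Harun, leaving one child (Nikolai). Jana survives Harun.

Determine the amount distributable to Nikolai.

The entire ₹75,000 passes to the siblings and their issue.
Counting each half-blood sibling's line as half a unit, there are 3/2 units in ₹75,000, so one unit is ₹50,000. Whole-blood lines (Jana) take ₹50,000 each; half-blood lines (Fionn) take ₹25,000 each.
Fionn's share (₹25,000) passes entirely to Nikolai.

Nikolai receives ₹25,000.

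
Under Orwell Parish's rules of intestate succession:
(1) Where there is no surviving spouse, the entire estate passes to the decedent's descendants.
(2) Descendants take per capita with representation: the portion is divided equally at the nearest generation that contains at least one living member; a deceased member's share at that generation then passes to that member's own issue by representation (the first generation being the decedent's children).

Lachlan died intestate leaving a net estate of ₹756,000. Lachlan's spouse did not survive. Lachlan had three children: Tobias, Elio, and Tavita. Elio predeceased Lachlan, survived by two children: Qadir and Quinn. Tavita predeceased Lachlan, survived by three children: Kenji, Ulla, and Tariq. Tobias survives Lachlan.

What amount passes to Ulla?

The entire ₹756,000 passes to the descendants.
That amount (₹756,000) is divided into 3 shares of ₹252,000: Tobias takes ₹252,000; Elio's ₹252,000 share passes to Elio's issue; Tavita's ₹252,000 share passes to Tavita's issue.
Elio's share (₹252,000) is divided into 2 shares of ₹126,000: Qadir and Quinn each take ₹126,000.
Tavita's share (₹252,000) is divided into 3 shares of ₹84,000: Kenji, Ulla, and Tariq each take ₹84,000.

Ulla receives ₹84,000.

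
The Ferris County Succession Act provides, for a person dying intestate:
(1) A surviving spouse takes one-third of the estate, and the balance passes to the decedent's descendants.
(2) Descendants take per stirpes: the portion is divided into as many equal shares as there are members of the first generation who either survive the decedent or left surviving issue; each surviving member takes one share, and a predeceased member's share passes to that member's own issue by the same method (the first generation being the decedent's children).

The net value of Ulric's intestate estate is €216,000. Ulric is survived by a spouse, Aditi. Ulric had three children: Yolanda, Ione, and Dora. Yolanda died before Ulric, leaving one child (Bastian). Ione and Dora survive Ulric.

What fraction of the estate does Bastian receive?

Aditi takes one-third of €216,000 = €72,000. The remaining €144,000 passes to the descendants.
The descendants' portion (€144,000) is divided into 3 shares of €48,000: Ione and Dora each take €48,000; Yolanda's €48,000 share passes to Yolanda's issue.
Yolanda's share (€48,000) passes entirely to Bastian.

Bastian receives 2/9 of the estate.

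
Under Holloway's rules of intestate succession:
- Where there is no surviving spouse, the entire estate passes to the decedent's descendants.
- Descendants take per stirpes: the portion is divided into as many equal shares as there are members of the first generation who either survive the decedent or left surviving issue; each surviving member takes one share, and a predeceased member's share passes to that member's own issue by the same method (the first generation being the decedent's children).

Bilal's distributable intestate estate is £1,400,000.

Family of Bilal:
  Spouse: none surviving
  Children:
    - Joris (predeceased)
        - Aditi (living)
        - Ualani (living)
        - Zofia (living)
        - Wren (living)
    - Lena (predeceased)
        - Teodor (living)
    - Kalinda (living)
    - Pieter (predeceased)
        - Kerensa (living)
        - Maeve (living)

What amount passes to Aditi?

The entire £1,400,000 passes to the descendants.
That amount (£1,400,000) is divided into 4 shares of £350,000: Kalinda takes £350,000; Joris's £350,000 share passes to Joris's issue; Lena's £350,000 share passes to Lena's issue; Pieter's £350,000 share passes to Pieter's issue.
Joris's share (£350,000) is divided into 4 shares of £87,500: Aditi, Ualani, Zofia, and Wren each take £87,500.
Lena's share (£350,000) passes entirely to Teodor.
Pieter's share (£350,000) is divided into 2 shares of £175,000: Kerensa and Maeve each take £175,000.

Aditi receives £87,500.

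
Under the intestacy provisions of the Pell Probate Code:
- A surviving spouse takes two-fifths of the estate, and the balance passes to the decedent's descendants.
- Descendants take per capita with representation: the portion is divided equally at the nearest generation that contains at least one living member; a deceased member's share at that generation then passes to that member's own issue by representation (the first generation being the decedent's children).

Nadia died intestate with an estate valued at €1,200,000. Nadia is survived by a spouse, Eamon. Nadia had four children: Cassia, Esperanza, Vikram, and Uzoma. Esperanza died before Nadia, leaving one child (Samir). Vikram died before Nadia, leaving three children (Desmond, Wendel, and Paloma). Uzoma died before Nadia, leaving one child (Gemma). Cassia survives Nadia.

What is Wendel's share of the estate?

Eamon takes two-fifths of €1,200,000 = €480,000. The remaining €720,000 passes to the descendants.
The descendants' portion (€720,000) is divided into 4 shares of €180,000: Cassia takes €180,000; Esperanza's €180,000 share passes to Esperanza's issue; Vikram's €180,000 share passes to Vikram's issue; Uzoma's €180,000 share passes to Uzoma's issue.
Esperanza's share (€180,000) passes entirely to Samir.
Vikram's share (€180,000) is divided into 3 shares of €60,000: Desmond, Wendel, and Paloma each take €60,000.
Uzoma's share (€180,000) passes entirely to Gemma.

Wendel receives €60,000.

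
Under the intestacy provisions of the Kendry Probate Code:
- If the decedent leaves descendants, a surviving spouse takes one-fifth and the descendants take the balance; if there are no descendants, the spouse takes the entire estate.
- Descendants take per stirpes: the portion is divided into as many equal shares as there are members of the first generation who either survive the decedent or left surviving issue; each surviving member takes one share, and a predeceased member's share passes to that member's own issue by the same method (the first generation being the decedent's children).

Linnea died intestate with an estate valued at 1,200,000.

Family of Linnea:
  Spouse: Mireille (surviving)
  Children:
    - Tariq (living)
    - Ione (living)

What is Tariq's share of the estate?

Tariq receives 480,000.

Mireille takes one-fifth of 1,200,000 = 240,000. The remaining 960,000 passes to the descendants.
The descendants' portion (960,000) is divided into 2 shares of 480,000: Tariq and Ione each take 480,000.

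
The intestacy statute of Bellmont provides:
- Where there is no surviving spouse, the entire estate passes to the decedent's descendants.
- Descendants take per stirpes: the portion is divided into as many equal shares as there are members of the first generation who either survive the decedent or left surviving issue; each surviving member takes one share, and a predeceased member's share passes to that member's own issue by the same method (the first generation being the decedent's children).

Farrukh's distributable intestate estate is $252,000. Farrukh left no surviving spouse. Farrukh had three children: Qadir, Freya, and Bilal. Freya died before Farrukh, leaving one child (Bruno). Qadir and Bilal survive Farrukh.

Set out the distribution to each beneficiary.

The entire $252,000 passes to the descendants.
That amount ($252,000) is divided into 3 shares of $84,000: Qadir and Bilal each take $84,000; Freya's $84,000 share passes to Freya's issue.
Freya's share ($84,000) passes entirely to Bruno.

Qadir: $84,000; Bruno: $84,000; Bilal: $84,000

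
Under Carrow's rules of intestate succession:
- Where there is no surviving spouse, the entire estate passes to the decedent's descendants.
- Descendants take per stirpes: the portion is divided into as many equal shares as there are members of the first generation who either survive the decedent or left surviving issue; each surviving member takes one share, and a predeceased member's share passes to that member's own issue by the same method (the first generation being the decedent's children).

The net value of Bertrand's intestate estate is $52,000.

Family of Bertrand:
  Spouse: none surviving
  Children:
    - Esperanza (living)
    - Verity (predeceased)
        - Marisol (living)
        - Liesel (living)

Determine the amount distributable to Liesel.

The entire $52,000 passes to the descendants.
That amount ($52,000) is divided into 2 shares of $26,000: Esperanza takes $26,000; Verity's $26,000 share passes to Verity's issue.
Verity's share ($26,000) is divided into 2 shares of $13,000: Marisol and Liesel each take $13,000.

Liesel receives $13,000.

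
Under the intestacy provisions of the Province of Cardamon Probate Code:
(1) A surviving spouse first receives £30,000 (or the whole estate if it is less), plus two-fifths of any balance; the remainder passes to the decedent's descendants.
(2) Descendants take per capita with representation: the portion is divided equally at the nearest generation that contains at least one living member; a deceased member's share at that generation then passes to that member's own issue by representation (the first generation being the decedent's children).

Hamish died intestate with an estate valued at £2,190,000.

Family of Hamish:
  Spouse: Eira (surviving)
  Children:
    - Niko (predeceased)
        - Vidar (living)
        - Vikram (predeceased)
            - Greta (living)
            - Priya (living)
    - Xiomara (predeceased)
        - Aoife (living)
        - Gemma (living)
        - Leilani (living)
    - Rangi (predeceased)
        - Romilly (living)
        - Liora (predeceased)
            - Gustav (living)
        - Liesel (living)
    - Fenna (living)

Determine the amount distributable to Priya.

Priya receives £81,000.

Eira first takes £30,000, leaving a balance of £2,160,000. Eira then takes two-fifths of the balance (£864,000), for a total of £894,000. The remaining £1,296,000 passes to the descendants.
The descendants' portion (£1,296,000) is divided into 4 shares of £324,000: Fenna takes £324,000; Niko's £324,000 share passes to Niko's issue; Xiomara's £324,000 share passes to Xiomara's issue; Rangi's £324,000 share passes to Rangi's issue.
Niko's share (£324,000) is divided into 2 shares of £162,000: Vidar takes £162,000; Vikram's £162,000 share passes to Vikram's issue.
Vikram's share (£162,000) is divided into 2 shares of £81,000: Greta and Priya each take £81,000.
Xiomara's share (£324,000) is divided into 3 shares of £108,000: Aoife, Gemma, and Leilani each take £108,000.
Rangi's share (£324,000) is divided into 3 shares of £108,000: Romilly and Liesel each take £108,000; Liora's £108,000 share passes to Liora's issue.
Liora's share (£108,000) passes entirely to Gustav.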